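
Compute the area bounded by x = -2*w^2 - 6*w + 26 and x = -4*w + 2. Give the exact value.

343/3

Both boundary curves give x as a function of w, so integrate with respect to w. Setting them equal: -2*w^2 - 2*w + 24 = 0, i.e. -2*(w - 3)*(w + 4) = 0, so they meet at w = -4, 3.
For w in [-4, 3], x = -2*w^2 - 6*w + 26 is on the right; area = ∫[-4,3] (-2*w^2 - 2*w + 24) dw = 343/3.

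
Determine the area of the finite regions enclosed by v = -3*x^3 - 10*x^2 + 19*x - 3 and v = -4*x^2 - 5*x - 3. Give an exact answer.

148

Set the curves equal: -3*x^3 - 10*x^2 + 19*x - 3 = -4*x^2 - 5*x - 3, so -3*x^3 - 6*x^2 + 24*x = 0, which factors as -3*x*(x - 2)*(x + 4) = 0. The curves meet at x = -4, 0, 2.
On [-4, 0], v = -4*x^2 - 5*x - 3 is on top; that piece has area ∫[-4,0] (-(-3*x^3 - 6*x^2 + 24*x)) dx = 128.
On [0, 2], v = -3*x^3 - 10*x^2 + 19*x - 3 is on top; that piece has area ∫[0,2] (-3*x^3 - 6*x^2 + 24*x) dx = 20.
Total enclosed area = 128 + 20 = 148.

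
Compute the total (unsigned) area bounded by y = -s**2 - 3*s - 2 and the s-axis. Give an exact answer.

1/6

The curve meets the s-axis where -s**2 - 3*s - 2 = 0, i.e. -(s + 1)*(s + 2) = 0, at s = -2, -1.
On [-2, -1] the curve lies above the axis; ∫[-2,-1] (-s**2 - 3*s - 2) ds = 1/6, giving area 1/6.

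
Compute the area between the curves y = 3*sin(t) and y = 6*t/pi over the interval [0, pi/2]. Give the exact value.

On [0, pi/2], (3*sin(t)) - (6*t/pi) = -6*t/pi + 3*sin(t) is ≥ 0 throughout, so the area is a single integral of |-6*t/pi + 3*sin(t)|.
∫[0,pi/2] (-6*t/pi + 3*sin(t)) dt = 3 - 3*pi/4.

3 - 3*pi/4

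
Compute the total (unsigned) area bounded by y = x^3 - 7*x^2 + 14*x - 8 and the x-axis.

The curve meets the x-axis where x^3 - 7*x^2 + 14*x - 8 = 0, i.e. (x - 4)*(x - 2)*(x - 1) = 0, at x = 1, 2, 4.
On [1, 2] the curve lies above the axis; ∫[1,2] (x^3 - 7*x^2 + 14*x - 8) dx = 5/12, giving area 5/12.
On [2, 4] the curve lies below the axis; ∫[2,4] (x^3 - 7*x^2 + 14*x - 8) dx = -8/3, giving area 8/3.
Total area = 5/12 + 8/3 = 37/12.

37/12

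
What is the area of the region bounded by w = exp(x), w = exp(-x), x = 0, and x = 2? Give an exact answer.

On [0, 2], (exp(x)) - (exp(-x)) = exp(x) - exp(-x) is ≥ 0 throughout, so the area is a single integral of |exp(x) - exp(-x)|.
∫[0,2] (exp(x) - exp(-x)) dx = -2 + exp(-2) + exp(2).

-2 + exp(-2) + exp(2)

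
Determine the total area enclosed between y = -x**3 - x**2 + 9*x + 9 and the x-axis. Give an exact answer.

148/3

The curve meets the x-axis where -x**3 - x**2 + 9*x + 9 = 0, i.e. -(x - 3)*(x + 1)*(x + 3) = 0, at x = -3, -1, 3.
On [-3, -1] the curve lies below the axis; ∫[-3,-1] (-x**3 - x**2 + 9*x + 9) dx = -20/3, giving area 20/3.
On [-1, 3] the curve lies above the axis; ∫[-1,3] (-x**3 - x**2 + 9*x + 9) dx = 128/3, giving area 128/3.
Total area = 20/3 + 128/3 = 148/3.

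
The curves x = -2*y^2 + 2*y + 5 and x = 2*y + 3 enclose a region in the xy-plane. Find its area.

Both boundary curves give x as a function of y, so integrate with respect to y. Setting them equal: -2*y^2 + 2 = 0, i.e. -2*(y - 1)*(y + 1) = 0, so they meet at y = -1, 1.
For y in [-1, 1], x = -2*y^2 + 2*y + 5 is on the right; area = ∫[-1,1] (-2*y^2 + 2) dy = 8/3.

8/3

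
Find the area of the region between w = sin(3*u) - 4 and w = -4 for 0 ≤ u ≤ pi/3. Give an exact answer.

2/3

On [0, pi/3], (sin(3*u) - 4) - (-4) = sin(3*u) is ≥ 0 throughout, so the area is a single integral of |sin(3*u)|.
∫[0,pi/3] (sin(3*u)) du = 2/3.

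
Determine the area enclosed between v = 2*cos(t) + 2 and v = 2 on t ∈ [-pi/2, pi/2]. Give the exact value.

4

On [-pi/2, pi/2], (2*cos(t) + 2) - (2) = 2*cos(t) is ≥ 0 throughout, so the area is a single integral of |2*cos(t)|.
∫[-pi/2,pi/2] (2*cos(t)) dt = 4.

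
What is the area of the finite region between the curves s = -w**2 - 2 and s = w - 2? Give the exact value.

Both boundary curves give s as a function of w, so integrate with respect to w. Setting them equal: -w**2 - w = 0, i.e. -w*(w + 1) = 0, so they meet at w = -1, 0.
For w in [-1, 0], s = -w**2 - 2 is on the right; area = ∫[-1,0] (-w**2 - w) dw = 1/6.

1/6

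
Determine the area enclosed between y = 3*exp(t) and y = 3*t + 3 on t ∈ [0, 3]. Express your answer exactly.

-51/2 + 3*exp(3)

On [0, 3], (3*exp(t)) - (3*t + 3) = -3*t + 3*exp(t) - 3 is ≥ 0 throughout, so the area is a single integral of |-3*t + 3*exp(t) - 3|.
∫[0,3] (-3*t + 3*exp(t) - 3) dt = -51/2 + 3*exp(3).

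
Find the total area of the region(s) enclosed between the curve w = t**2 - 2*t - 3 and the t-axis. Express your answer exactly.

The curve meets the t-axis where t**2 - 2*t - 3 = 0, i.e. (t - 3)*(t + 1) = 0, at t = -1, 3.
On [-1, 3] the curve lies below the axis; ∫[-1,3] (t**2 - 2*t - 3) dt = -32/3, giving area 32/3.

32/3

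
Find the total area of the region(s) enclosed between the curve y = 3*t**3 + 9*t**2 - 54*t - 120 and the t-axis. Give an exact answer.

The curve meets the t-axis where 3*t**3 + 9*t**2 - 54*t - 120 = 0, i.e. 3*(t - 4)*(t + 2)*(t + 5) = 0, at t = -5, -2, 4.
On [-5, -2] the curve lies above the axis; ∫[-5,-2] (3*t**3 + 9*t**2 - 54*t - 120) dt = 405/4, giving area 405/4.
On [-2, 4] the curve lies below the axis; ∫[-2,4] (3*t**3 + 9*t**2 - 54*t - 120) dt = -648, giving area 648.
Total area = 405/4 + 648 = 2997/4.

2997/4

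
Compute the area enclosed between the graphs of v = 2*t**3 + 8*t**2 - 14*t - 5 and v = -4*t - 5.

443/3

Set the curves equal: 2*t**3 + 8*t**2 - 14*t - 5 = -4*t - 5, so 2*t**3 + 8*t**2 - 10*t = 0, which factors as 2*t*(t - 1)*(t + 5) = 0. The curves meet at t = -5, 0, 1.
On [-5, 0], v = 2*t**3 + 8*t**2 - 14*t - 5 is on top; that piece has area ∫[-5,0] (2*t**3 + 8*t**2 - 10*t) dt = 875/6.
On [0, 1], v = -4*t - 5 is on top; that piece has area ∫[0,1] (-(2*t**3 + 8*t**2 - 10*t)) dt = 11/6.
Total enclosed area = 875/6 + 11/6 = 443/3.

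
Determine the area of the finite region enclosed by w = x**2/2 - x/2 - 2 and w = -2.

Set the curves equal: x**2/2 - x/2 - 2 = -2, so x**2/2 - x/2 = 0, which factors as x*(x - 1)/2 = 0. The curves meet at x = 0, 1.
On [0, 1], w = -2 is on top; that piece has area ∫[0,1] (-(x**2/2 - x/2)) dx = 1/12.

1/12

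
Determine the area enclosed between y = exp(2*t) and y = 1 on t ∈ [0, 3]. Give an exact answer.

On [0, 3], (exp(2*t)) - (1) = exp(2*t) - 1 is ≥ 0 throughout, so the area is a single integral of |exp(2*t) - 1|.
∫[0,3] (exp(2*t) - 1) dt = -7/2 + exp(6)/2.

-7/2 + exp(6)/2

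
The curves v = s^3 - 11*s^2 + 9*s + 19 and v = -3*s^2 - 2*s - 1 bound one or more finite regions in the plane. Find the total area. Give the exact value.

Set the curves equal: s^3 - 11*s^2 + 9*s + 19 = -3*s^2 - 2*s - 1, so s^3 - 8*s^2 + 11*s + 20 = 0, which factors as (s - 5)*(s - 4)*(s + 1) = 0. The curves meet at s = -1, 4, 5.
On [-1, 4], v = s^3 - 11*s^2 + 9*s + 19 is on top; that piece has area ∫[-1,4] (s^3 - 8*s^2 + 11*s + 20) ds = 875/12.
On [4, 5], v = -3*s^2 - 2*s - 1 is on top; that piece has area ∫[4,5] (-(s^3 - 8*s^2 + 11*s + 20)) ds = 11/12.
Total enclosed area = 875/12 + 11/12 = 443/6.

443/6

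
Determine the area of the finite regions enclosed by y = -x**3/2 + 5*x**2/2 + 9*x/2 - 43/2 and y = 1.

284/3

Set the curves equal: -x**3/2 + 5*x**2/2 + 9*x/2 - 43/2 = 1, so -x**3/2 + 5*x**2/2 + 9*x/2 - 45/2 = 0, which factors as -(x - 5)*(x - 3)*(x + 3)/2 = 0. The curves meet at x = -3, 3, 5.
On [-3, 3], y = 1 is on top; that piece has area ∫[-3,3] (-(-x**3/2 + 5*x**2/2 + 9*x/2 - 45/2)) dx = 90.
On [3, 5], y = -x**3/2 + 5*x**2/2 + 9*x/2 - 43/2 is on top; that piece has area ∫[3,5] (-x**3/2 + 5*x**2/2 + 9*x/2 - 45/2) dx = 14/3.
Total enclosed area = 90 + 14/3 = 284/3.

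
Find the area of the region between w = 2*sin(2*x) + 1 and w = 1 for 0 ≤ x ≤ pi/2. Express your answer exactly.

2

On [0, pi/2], (2*sin(2*x) + 1) - (1) = 2*sin(2*x) is ≥ 0 throughout, so the area is a single integral of |2*sin(2*x)|.
∫[0,pi/2] (2*sin(2*x)) dx = 2.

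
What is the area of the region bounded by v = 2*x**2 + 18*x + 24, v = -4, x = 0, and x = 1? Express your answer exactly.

On [0, 1], (2*x**2 + 18*x + 24) - (-4) = 2*x**2 + 18*x + 28 is ≥ 0 throughout, so the area is a single integral of |2*x**2 + 18*x + 28|.
∫[0,1] (2*x**2 + 18*x + 28) dx = 113/3.

113/3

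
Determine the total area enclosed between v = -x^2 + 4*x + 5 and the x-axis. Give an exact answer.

The curve meets the x-axis where -x^2 + 4*x + 5 = 0, i.e. -(x - 5)*(x + 1) = 0, at x = -1, 5.
On [-1, 5] the curve lies above the axis; ∫[-1,5] (-x^2 + 4*x + 5) dx = 36, giving area 36.

36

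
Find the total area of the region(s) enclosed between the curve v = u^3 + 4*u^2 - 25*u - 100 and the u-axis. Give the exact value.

4019/6

The curve meets the u-axis where u^3 + 4*u^2 - 25*u - 100 = 0, i.e. (u - 5)*(u + 4)*(u + 5) = 0, at u = -5, -4, 5.
On [-5, -4] the curve lies above the axis; ∫[-5,-4] (u^3 + 4*u^2 - 25*u - 100) du = 19/12, giving area 19/12.
On [-4, 5] the curve lies below the axis; ∫[-4,5] (u^3 + 4*u^2 - 25*u - 100) du = -2673/4, giving area 2673/4.
Total area = 19/12 + 2673/4 = 4019/6.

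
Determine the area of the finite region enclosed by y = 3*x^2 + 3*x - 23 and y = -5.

125/2

Set the curves equal: 3*x^2 + 3*x - 23 = -5, so 3*x^2 + 3*x - 18 = 0, which factors as 3*(x - 2)*(x + 3) = 0. The curves meet at x = -3, 2.
On [-3, 2], y = -5 is on top; that piece has area ∫[-3,2] (-(3*x^2 + 3*x - 18)) dx = 125/2.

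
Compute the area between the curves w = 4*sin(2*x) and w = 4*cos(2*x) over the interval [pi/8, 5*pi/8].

On [pi/8, 5*pi/8], (4*sin(2*x)) - (4*cos(2*x)) = 4*sin(2*x) - 4*cos(2*x) is ≥ 0 throughout, so the area is a single integral of |4*sin(2*x) - 4*cos(2*x)|.
∫[pi/8,5*pi/8] (4*sin(2*x) - 4*cos(2*x)) dx = 4*sqrt(2).

4*sqrt(2)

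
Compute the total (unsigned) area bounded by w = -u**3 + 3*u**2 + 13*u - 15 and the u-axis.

The curve meets the u-axis where -u**3 + 3*u**2 + 13*u - 15 = 0, i.e. -(u - 5)*(u - 1)*(u + 3) = 0, at u = -3, 1, 5.
On [-3, 1] the curve lies below the axis; ∫[-3,1] (-u**3 + 3*u**2 + 13*u - 15) du = -64, giving area 64.
On [1, 5] the curve lies above the axis; ∫[1,5] (-u**3 + 3*u**2 + 13*u - 15) du = 64, giving area 64.
Total area = 64 + 64 = 128.

128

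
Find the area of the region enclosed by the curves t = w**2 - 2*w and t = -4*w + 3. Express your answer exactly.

32/3

Both boundary curves give t as a function of w, so integrate with respect to w. Setting them equal: w**2 + 2*w - 3 = 0, i.e. (w - 1)*(w + 3) = 0, so they meet at w = -3, 1.
For w in [-3, 1], t = w**2 - 2*w is on the left; area = ∫[-3,1] (-(w**2 + 2*w - 3)) dw = 32/3.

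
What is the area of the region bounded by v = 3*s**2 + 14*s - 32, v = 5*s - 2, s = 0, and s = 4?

84

The difference (3*s**2 + 14*s - 32) - (5*s - 2) = 3*s**2 + 9*s - 30 changes sign at s = 2 inside [0, 4], so split the integral there.
∫[0,2] (3*s**2 + 9*s - 30) ds = -34; the area of that piece is 34.
∫[2,4] (3*s**2 + 9*s - 30) ds = 50.
Total area = 34 + 50 = 84.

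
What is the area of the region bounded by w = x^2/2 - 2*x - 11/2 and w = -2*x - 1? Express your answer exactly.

18

Set the curves equal: x^2/2 - 2*x - 11/2 = -2*x - 1, so x^2/2 - 9/2 = 0, which factors as (x - 3)*(x + 3)/2 = 0. The curves meet at x = -3, 3.
On [-3, 3], w = -2*x - 1 is on top; that piece has area ∫[-3,3] (-(x^2/2 - 9/2)) dx = 18.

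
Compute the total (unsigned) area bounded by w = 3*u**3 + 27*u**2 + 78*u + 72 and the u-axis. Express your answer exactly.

The curve meets the u-axis where 3*u**3 + 27*u**2 + 78*u + 72 = 0, i.e. 3*(u + 2)*(u + 3)*(u + 4) = 0, at u = -4, -3, -2.
On [-4, -3] the curve lies above the axis; ∫[-4,-3] (3*u**3 + 27*u**2 + 78*u + 72) du = 3/4, giving area 3/4.
On [-3, -2] the curve lies below the axis; ∫[-3,-2] (3*u**3 + 27*u**2 + 78*u + 72) du = -3/4, giving area 3/4.
Total area = 3/4 + 3/4 = 3/2.

3/2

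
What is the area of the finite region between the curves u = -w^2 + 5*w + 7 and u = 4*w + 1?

125/6

Both boundary curves give u as a function of w, so integrate with respect to w. Setting them equal: -w^2 + w + 6 = 0, i.e. -(w - 3)*(w + 2) = 0, so they meet at w = -2, 3.
For w in [-2, 3], u = -w^2 + 5*w + 7 is on the right; area = ∫[-2,3] (-w^2 + w + 6) dw = 125/6.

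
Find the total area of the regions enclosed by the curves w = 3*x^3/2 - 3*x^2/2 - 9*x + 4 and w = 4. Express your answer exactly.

Set the curves equal: 3*x^3/2 - 3*x^2/2 - 9*x + 4 = 4, so 3*x^3/2 - 3*x^2/2 - 9*x = 0, which factors as 3*x*(x - 3)*(x + 2)/2 = 0. The curves meet at x = -2, 0, 3.
On [-2, 0], w = 3*x^3/2 - 3*x^2/2 - 9*x + 4 is on top; that piece has area ∫[-2,0] (3*x^3/2 - 3*x^2/2 - 9*x) dx = 8.
On [0, 3], w = 4 is on top; that piece has area ∫[0,3] (-(3*x^3/2 - 3*x^2/2 - 9*x)) dx = 189/8.
Total enclosed area = 8 + 189/8 = 253/8.

253/8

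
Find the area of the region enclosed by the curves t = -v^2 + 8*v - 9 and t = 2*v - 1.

Both boundary curves give t as a function of v, so integrate with respect to v. Setting them equal: -v^2 + 6*v - 8 = 0, i.e. -(v - 4)*(v - 2) = 0, so they meet at v = 2, 4.
For v in [2, 4], t = -v^2 + 8*v - 9 is on the right; area = ∫[2,4] (-v^2 + 6*v - 8) dv = 4/3.

4/3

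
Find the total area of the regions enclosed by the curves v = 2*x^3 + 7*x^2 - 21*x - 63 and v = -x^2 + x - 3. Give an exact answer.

Set the curves equal: 2*x^3 + 7*x^2 - 21*x - 63 = -x^2 + x - 3, so 2*x^3 + 8*x^2 - 22*x - 60 = 0, which factors as 2*(x - 3)*(x + 2)*(x + 5) = 0. The curves meet at x = -5, -2, 3.
On [-5, -2], v = 2*x^3 + 7*x^2 - 21*x - 63 is on top; that piece has area ∫[-5,-2] (2*x^3 + 8*x^2 - 22*x - 60) dx = 117/2.
On [-2, 3], v = -x^2 + x - 3 is on top; that piece has area ∫[-2,3] (-(2*x^3 + 8*x^2 - 22*x - 60)) dx = 1375/6.
Total enclosed area = 117/2 + 1375/6 = 863/3.

863/3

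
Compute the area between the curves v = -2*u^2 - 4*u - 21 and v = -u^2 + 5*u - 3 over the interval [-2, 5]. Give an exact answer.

1589/6

On [-2, 5], (-2*u^2 - 4*u - 21) - (-u^2 + 5*u - 3) = -u^2 - 9*u - 18 is ≤ 0 throughout, so the area is a single integral of |-u^2 - 9*u - 18|.
∫[-2,5] (-u^2 - 9*u - 18) du = -1589/6; the area of that piece is 1589/6.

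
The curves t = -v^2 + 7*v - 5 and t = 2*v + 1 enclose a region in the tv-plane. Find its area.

Both boundary curves give t as a function of v, so integrate with respect to v. Setting them equal: -v^2 + 5*v - 6 = 0, i.e. -(v - 3)*(v - 2) = 0, so they meet at v = 2, 3.
For v in [2, 3], t = -v^2 + 7*v - 5 is on the right; area = ∫[2,3] (-v^2 + 5*v - 6) dv = 1/6.

1/6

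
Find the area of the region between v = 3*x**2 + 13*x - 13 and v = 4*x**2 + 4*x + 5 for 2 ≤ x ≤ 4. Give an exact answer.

3

The difference (3*x**2 + 13*x - 13) - (4*x**2 + 4*x + 5) = -x**2 + 9*x - 18 changes sign at x = 3 inside [2, 4], so split the integral there.
∫[2,3] (-x**2 + 9*x - 18) dx = -11/6; the area of that piece is 11/6.
∫[3,4] (-x**2 + 9*x - 18) dx = 7/6.
Total area = 11/6 + 7/6 = 3.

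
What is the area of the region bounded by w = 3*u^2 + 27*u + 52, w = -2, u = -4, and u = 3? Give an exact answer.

763/2

The difference (3*u^2 + 27*u + 52) - (-2) = 3*u^2 + 27*u + 54 changes sign at u = -3 inside [-4, 3], so split the integral there.
∫[-4,-3] (3*u^2 + 27*u + 54) du = -7/2; the area of that piece is 7/2.
∫[-3,3] (3*u^2 + 27*u + 54) du = 378.
Total area = 7/2 + 378 = 763/2.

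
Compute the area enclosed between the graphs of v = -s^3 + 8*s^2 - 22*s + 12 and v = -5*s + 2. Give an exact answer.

Set the curves equal: -s^3 + 8*s^2 - 22*s + 12 = -5*s + 2, so -s^3 + 8*s^2 - 17*s + 10 = 0, which factors as -(s - 5)*(s - 2)*(s - 1) = 0. The curves meet at s = 1, 2, 5.
On [1, 2], v = -5*s + 2 is on top; that piece has area ∫[1,2] (-(-s^3 + 8*s^2 - 17*s + 10)) ds = 7/12.
On [2, 5], v = -s^3 + 8*s^2 - 22*s + 12 is on top; that piece has area ∫[2,5] (-s^3 + 8*s^2 - 17*s + 10) ds = 45/4.
Total enclosed area = 7/12 + 45/4 = 71/6.

71/6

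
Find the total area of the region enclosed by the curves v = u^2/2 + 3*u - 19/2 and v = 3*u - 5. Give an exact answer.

Set the curves equal: u^2/2 + 3*u - 19/2 = 3*u - 5, so u^2/2 - 9/2 = 0, which factors as (u - 3)*(u + 3)/2 = 0. The curves meet at u = -3, 3.
On [-3, 3], v = 3*u - 5 is on top; that piece has area ∫[-3,3] (-(u^2/2 - 9/2)) du = 18.

18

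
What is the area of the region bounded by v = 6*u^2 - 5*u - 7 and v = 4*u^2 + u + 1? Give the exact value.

125/3

Set the curves equal: 6*u^2 - 5*u - 7 = 4*u^2 + u + 1, so 2*u^2 - 6*u - 8 = 0, which factors as 2*(u - 4)*(u + 1) = 0. The curves meet at u = -1, 4.
On [-1, 4], v = 4*u^2 + u + 1 is on top; that piece has area ∫[-1,4] (-(2*u^2 - 6*u - 8)) du = 125/3.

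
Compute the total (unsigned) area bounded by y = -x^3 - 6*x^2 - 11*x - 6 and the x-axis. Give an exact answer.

1/2

The curve meets the x-axis where -x^3 - 6*x^2 - 11*x - 6 = 0, i.e. -(x + 1)*(x + 2)*(x + 3) = 0, at x = -3, -2, -1.
On [-3, -2] the curve lies below the axis; ∫[-3,-2] (-x^3 - 6*x^2 - 11*x - 6) dx = -1/4, giving area 1/4.
On [-2, -1] the curve lies above the axis; ∫[-2,-1] (-x^3 - 6*x^2 - 11*x - 6) dx = 1/4, giving area 1/4.
Total area = 1/4 + 1/4 = 1/2.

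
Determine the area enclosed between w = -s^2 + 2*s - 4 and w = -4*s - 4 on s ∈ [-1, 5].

The difference (-s^2 + 2*s - 4) - (-4*s - 4) = -s^2 + 6*s changes sign at s = 0 inside [-1, 5], so split the integral there.
∫[-1,0] (-s^2 + 6*s) ds = -10/3; the area of that piece is 10/3.
∫[0,5] (-s^2 + 6*s) ds = 100/3.
Total area = 10/3 + 100/3 = 110/3.

110/3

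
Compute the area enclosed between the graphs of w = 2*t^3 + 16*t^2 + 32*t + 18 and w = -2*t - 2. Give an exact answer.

71/3

Set the curves equal: 2*t^3 + 16*t^2 + 32*t + 18 = -2*t - 2, so 2*t^3 + 16*t^2 + 34*t + 20 = 0, which factors as 2*(t + 1)*(t + 2)*(t + 5) = 0. The curves meet at t = -5, -2, -1.
On [-5, -2], w = 2*t^3 + 16*t^2 + 32*t + 18 is on top; that piece has area ∫[-5,-2] (2*t^3 + 16*t^2 + 34*t + 20) dt = 45/2.
On [-2, -1], w = -2*t - 2 is on top; that piece has area ∫[-2,-1] (-(2*t^3 + 16*t^2 + 34*t + 20)) dt = 7/6.
Total enclosed area = 45/2 + 7/6 = 71/3.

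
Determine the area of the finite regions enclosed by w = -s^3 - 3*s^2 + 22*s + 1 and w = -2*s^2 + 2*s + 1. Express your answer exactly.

2521/12

Set the curves equal: -s^3 - 3*s^2 + 22*s + 1 = -2*s^2 + 2*s + 1, so -s^3 - s^2 + 20*s = 0, which factors as -s*(s - 4)*(s + 5) = 0. The curves meet at s = -5, 0, 4.
On [-5, 0], w = -2*s^2 + 2*s + 1 is on top; that piece has area ∫[-5,0] (-(-s^3 - s^2 + 20*s)) ds = 1625/12.
On [0, 4], w = -s^3 - 3*s^2 + 22*s + 1 is on top; that piece has area ∫[0,4] (-s^3 - s^2 + 20*s) ds = 224/3.
Total enclosed area = 1625/12 + 224/3 = 2521/12.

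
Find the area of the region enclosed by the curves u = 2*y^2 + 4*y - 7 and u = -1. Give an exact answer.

64/3

Both boundary curves give u as a function of y, so integrate with respect to y. Setting them equal: 2*y^2 + 4*y - 6 = 0, i.e. 2*(y - 1)*(y + 3) = 0, so they meet at y = -3, 1.
For y in [-3, 1], u = 2*y^2 + 4*y - 7 is on the left; area = ∫[-3,1] (-(2*y^2 + 4*y - 6)) dy = 64/3.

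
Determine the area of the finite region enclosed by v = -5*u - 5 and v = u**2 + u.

Set the curves equal: -5*u - 5 = u**2 + u, so -u**2 - 6*u - 5 = 0, which factors as -(u + 1)*(u + 5) = 0. The curves meet at u = -5, -1.
On [-5, -1], v = -5*u - 5 is on top; that piece has area ∫[-5,-1] (-u**2 - 6*u - 5) du = 32/3.

32/3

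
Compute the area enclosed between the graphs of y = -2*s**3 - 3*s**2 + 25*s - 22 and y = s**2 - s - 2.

Set the curves equal: -2*s**3 - 3*s**2 + 25*s - 22 = s**2 - s - 2, so -2*s**3 - 4*s**2 + 26*s - 20 = 0, which factors as -2*(s - 2)*(s - 1)*(s + 5) = 0. The curves meet at s = -5, 1, 2.
On [-5, 1], y = s**2 - s - 2 is on top; that piece has area ∫[-5,1] (-(-2*s**3 - 4*s**2 + 26*s - 20)) ds = 288.
On [1, 2], y = -2*s**3 - 3*s**2 + 25*s - 22 is on top; that piece has area ∫[1,2] (-2*s**3 - 4*s**2 + 26*s - 20) ds = 13/6.
Total enclosed area = 288 + 13/6 = 1741/6.

1741/6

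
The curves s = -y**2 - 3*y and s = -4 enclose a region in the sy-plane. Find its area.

125/6

Both boundary curves give s as a function of y, so integrate with respect to y. Setting them equal: -y**2 - 3*y + 4 = 0, i.e. -(y - 1)*(y + 4) = 0, so they meet at y = -4, 1.
For y in [-4, 1], s = -y**2 - 3*y is on the right; area = ∫[-4,1] (-y**2 - 3*y + 4) dy = 125/6.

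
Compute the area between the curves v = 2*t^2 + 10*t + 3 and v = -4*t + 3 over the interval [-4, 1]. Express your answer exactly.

77

The difference (2*t^2 + 10*t + 3) - (-4*t + 3) = 2*t^2 + 14*t changes sign at t = 0 inside [-4, 1], so split the integral there.
∫[-4,0] (2*t^2 + 14*t) dt = -208/3; the area of that piece is 208/3.
∫[0,1] (2*t^2 + 14*t) dt = 23/3.
Total area = 208/3 + 23/3 = 77.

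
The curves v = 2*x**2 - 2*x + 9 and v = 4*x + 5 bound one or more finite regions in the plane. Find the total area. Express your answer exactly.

1/3

Set the curves equal: 2*x**2 - 2*x + 9 = 4*x + 5, so 2*x**2 - 6*x + 4 = 0, which factors as 2*(x - 2)*(x - 1) = 0. The curves meet at x = 1, 2.
On [1, 2], v = 4*x + 5 is on top; that piece has area ∫[1,2] (-(2*x**2 - 6*x + 4)) dx = 1/3.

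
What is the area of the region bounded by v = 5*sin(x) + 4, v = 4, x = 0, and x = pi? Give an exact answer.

10

On [0, pi], (5*sin(x) + 4) - (4) = 5*sin(x) is ≥ 0 throughout, so the area is a single integral of |5*sin(x)|.
∫[0,pi] (5*sin(x)) dx = 10.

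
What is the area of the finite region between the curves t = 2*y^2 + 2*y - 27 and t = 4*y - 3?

Both boundary curves give t as a function of y, so integrate with respect to y. Setting them equal: 2*y^2 - 2*y - 24 = 0, i.e. 2*(y - 4)*(y + 3) = 0, so they meet at y = -3, 4.
For y in [-3, 4], t = 2*y^2 + 2*y - 27 is on the left; area = ∫[-3,4] (-(2*y^2 - 2*y - 24)) dy = 343/3.

343/3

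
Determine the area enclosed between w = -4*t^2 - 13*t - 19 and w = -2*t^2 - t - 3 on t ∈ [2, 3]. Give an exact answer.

On [2, 3], (-4*t^2 - 13*t - 19) - (-2*t^2 - t - 3) = -2*t^2 - 12*t - 16 is ≤ 0 throughout, so the area is a single integral of |-2*t^2 - 12*t - 16|.
∫[2,3] (-2*t^2 - 12*t - 16) dt = -176/3; the area of that piece is 176/3.

176/3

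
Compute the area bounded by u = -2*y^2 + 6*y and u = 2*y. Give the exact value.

Both boundary curves give u as a function of y, so integrate with respect to y. Setting them equal: -2*y^2 + 4*y = 0, i.e. -2*y*(y - 2) = 0, so they meet at y = 0, 2.
For y in [0, 2], u = -2*y^2 + 6*y is on the right; area = ∫[0,2] (-2*y^2 + 4*y) dy = 8/3.

8/3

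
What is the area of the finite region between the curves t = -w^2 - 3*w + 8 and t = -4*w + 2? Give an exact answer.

Both boundary curves give t as a function of w, so integrate with respect to w. Setting them equal: -w^2 + w + 6 = 0, i.e. -(w - 3)*(w + 2) = 0, so they meet at w = -2, 3.
For w in [-2, 3], t = -w^2 - 3*w + 8 is on the right; area = ∫[-2,3] (-w^2 + w + 6) dw = 125/6.

125/6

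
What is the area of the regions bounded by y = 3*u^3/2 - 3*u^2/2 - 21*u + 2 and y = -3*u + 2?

937/8

Set the curves equal: 3*u^3/2 - 3*u^2/2 - 21*u + 2 = -3*u + 2, so 3*u^3/2 - 3*u^2/2 - 18*u = 0, which factors as 3*u*(u - 4)*(u + 3)/2 = 0. The curves meet at u = -3, 0, 4.
On [-3, 0], y = 3*u^3/2 - 3*u^2/2 - 21*u + 2 is on top; that piece has area ∫[-3,0] (3*u^3/2 - 3*u^2/2 - 18*u) du = 297/8.
On [0, 4], y = -3*u + 2 is on top; that piece has area ∫[0,4] (-(3*u^3/2 - 3*u^2/2 - 18*u)) du = 80.
Total enclosed area = 297/8 + 80 = 937/8.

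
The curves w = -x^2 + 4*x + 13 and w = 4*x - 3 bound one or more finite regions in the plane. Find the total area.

Set the curves equal: -x^2 + 4*x + 13 = 4*x - 3, so -x^2 + 16 = 0, which factors as -(x - 4)*(x + 4) = 0. The curves meet at x = -4, 4.
On [-4, 4], w = -x^2 + 4*x + 13 is on top; that piece has area ∫[-4,4] (-x^2 + 16) dx = 256/3.

256/3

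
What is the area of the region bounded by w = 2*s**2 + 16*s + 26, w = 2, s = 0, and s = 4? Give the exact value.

On [0, 4], (2*s**2 + 16*s + 26) - (2) = 2*s**2 + 16*s + 24 is ≥ 0 throughout, so the area is a single integral of |2*s**2 + 16*s + 24|.
∫[0,4] (2*s**2 + 16*s + 24) ds = 800/3.

800/3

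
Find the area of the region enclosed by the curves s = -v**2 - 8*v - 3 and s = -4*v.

4/3

Both boundary curves give s as a function of v, so integrate with respect to v. Setting them equal: -v**2 - 4*v - 3 = 0, i.e. -(v + 1)*(v + 3) = 0, so they meet at v = -3, -1.
For v in [-3, -1], s = -v**2 - 8*v - 3 is on the right; area = ∫[-3,-1] (-v**2 - 4*v - 3) dv = 4/3.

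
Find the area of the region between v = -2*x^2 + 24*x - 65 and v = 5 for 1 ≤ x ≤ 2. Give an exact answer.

On [1, 2], (-2*x^2 + 24*x - 65) - (5) = -2*x^2 + 24*x - 70 is ≤ 0 throughout, so the area is a single integral of |-2*x^2 + 24*x - 70|.
∫[1,2] (-2*x^2 + 24*x - 70) dx = -116/3; the area of that piece is 116/3.

116/3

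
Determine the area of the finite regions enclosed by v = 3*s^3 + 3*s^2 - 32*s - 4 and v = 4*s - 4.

937/4

Set the curves equal: 3*s^3 + 3*s^2 - 32*s - 4 = 4*s - 4, so 3*s^3 + 3*s^2 - 36*s = 0, which factors as 3*s*(s - 3)*(s + 4) = 0. The curves meet at s = -4, 0, 3.
On [-4, 0], v = 3*s^3 + 3*s^2 - 32*s - 4 is on top; that piece has area ∫[-4,0] (3*s^3 + 3*s^2 - 36*s) ds = 160.
On [0, 3], v = 4*s - 4 is on top; that piece has area ∫[0,3] (-(3*s^3 + 3*s^2 - 36*s)) ds = 297/4.
Total enclosed area = 160 + 297/4 = 937/4.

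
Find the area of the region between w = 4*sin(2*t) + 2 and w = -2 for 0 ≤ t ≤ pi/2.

On [0, pi/2], (4*sin(2*t) + 2) - (-2) = 4*sin(2*t) + 4 is ≥ 0 throughout, so the area is a single integral of |4*sin(2*t) + 4|.
∫[0,pi/2] (4*sin(2*t) + 4) dt = 4 + 2*pi.

4 + 2*pi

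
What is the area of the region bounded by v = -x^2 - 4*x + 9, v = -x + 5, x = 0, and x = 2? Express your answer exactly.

The difference (-x^2 - 4*x + 9) - (-x + 5) = -x^2 - 3*x + 4 changes sign at x = 1 inside [0, 2], so split the integral there.
∫[0,1] (-x^2 - 3*x + 4) dx = 13/6.
∫[1,2] (-x^2 - 3*x + 4) dx = -17/6; the area of that piece is 17/6.
Total area = 13/6 + 17/6 = 5.

5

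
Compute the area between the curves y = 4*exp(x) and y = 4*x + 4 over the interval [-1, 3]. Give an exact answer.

-32 - 4*exp(-1) + 4*exp(3)

On [-1, 3], (4*exp(x)) - (4*x + 4) = -4*x + 4*exp(x) - 4 is ≥ 0 throughout, so the area is a single integral of |-4*x + 4*exp(x) - 4|.
∫[-1,3] (-4*x + 4*exp(x) - 4) dx = -32 - 4*exp(-1) + 4*exp(3).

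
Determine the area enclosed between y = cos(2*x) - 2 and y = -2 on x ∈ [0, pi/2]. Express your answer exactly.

1

The difference (cos(2*x) - 2) - (-2) = cos(2*x) changes sign at x = pi/4 inside [0, pi/2], so split the integral there.
∫[0,pi/4] (cos(2*x)) dx = 1/2.
∫[pi/4,pi/2] (cos(2*x)) dx = -1/2; the area of that piece is 1/2.
Total area = 1/2 + 1/2 = 1.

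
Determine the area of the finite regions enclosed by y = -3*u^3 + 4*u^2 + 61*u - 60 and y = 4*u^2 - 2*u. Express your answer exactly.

2997/4

Set the curves equal: -3*u^3 + 4*u^2 + 61*u - 60 = 4*u^2 - 2*u, so -3*u^3 + 63*u - 60 = 0, which factors as -3*(u - 4)*(u - 1)*(u + 5) = 0. The curves meet at u = -5, 1, 4.
On [-5, 1], y = 4*u^2 - 2*u is on top; that piece has area ∫[-5,1] (-(-3*u^3 + 63*u - 60)) du = 648.
On [1, 4], y = -3*u^3 + 4*u^2 + 61*u - 60 is on top; that piece has area ∫[1,4] (-3*u^3 + 63*u - 60) du = 405/4.
Total enclosed area = 648 + 405/4 = 2997/4.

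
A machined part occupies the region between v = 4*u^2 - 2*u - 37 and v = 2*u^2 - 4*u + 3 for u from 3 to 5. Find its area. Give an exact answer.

The difference (4*u^2 - 2*u - 37) - (2*u^2 - 4*u + 3) = 2*u^2 + 2*u - 40 changes sign at u = 4 inside [3, 5], so split the integral there.
∫[3,4] (2*u^2 + 2*u - 40) du = -25/3; the area of that piece is 25/3.
∫[4,5] (2*u^2 + 2*u - 40) du = 29/3.
Total area = 25/3 + 29/3 = 18.

18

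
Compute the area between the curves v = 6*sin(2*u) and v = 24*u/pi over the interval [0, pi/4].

3 - 3*pi/4

On [0, pi/4], (6*sin(2*u)) - (24*u/pi) = -24*u/pi + 6*sin(2*u) is ≥ 0 throughout, so the area is a single integral of |-24*u/pi + 6*sin(2*u)|.
∫[0,pi/4] (-24*u/pi + 6*sin(2*u)) du = 3 - 3*pi/4.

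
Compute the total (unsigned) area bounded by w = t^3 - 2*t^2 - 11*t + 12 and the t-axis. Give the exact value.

The curve meets the t-axis where t^3 - 2*t^2 - 11*t + 12 = 0, i.e. (t - 4)*(t - 1)*(t + 3) = 0, at t = -3, 1, 4.
On [-3, 1] the curve lies above the axis; ∫[-3,1] (t^3 - 2*t^2 - 11*t + 12) dt = 160/3, giving area 160/3.
On [1, 4] the curve lies below the axis; ∫[1,4] (t^3 - 2*t^2 - 11*t + 12) dt = -99/4, giving area 99/4.
Total area = 160/3 + 99/4 = 937/12.

937/12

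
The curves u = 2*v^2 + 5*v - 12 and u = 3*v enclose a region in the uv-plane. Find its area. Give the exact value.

Both boundary curves give u as a function of v, so integrate with respect to v. Setting them equal: 2*v^2 + 2*v - 12 = 0, i.e. 2*(v - 2)*(v + 3) = 0, so they meet at v = -3, 2.
For v in [-3, 2], u = 2*v^2 + 5*v - 12 is on the left; area = ∫[-3,2] (-(2*v^2 + 2*v - 12)) dv = 125/3.

125/3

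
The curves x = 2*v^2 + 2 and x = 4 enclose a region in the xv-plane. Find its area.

8/3

Both boundary curves give x as a function of v, so integrate with respect to v. Setting them equal: 2*v^2 - 2 = 0, i.e. 2*(v - 1)*(v + 1) = 0, so they meet at v = -1, 1.
For v in [-1, 1], x = 2*v^2 + 2 is on the left; area = ∫[-1,1] (-(2*v^2 - 2)) dv = 8/3.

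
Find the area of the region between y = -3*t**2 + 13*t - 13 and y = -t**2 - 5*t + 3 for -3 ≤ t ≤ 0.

On [-3, 0], (-3*t**2 + 13*t - 13) - (-t**2 - 5*t + 3) = -2*t**2 + 18*t - 16 is ≤ 0 throughout, so the area is a single integral of |-2*t**2 + 18*t - 16|.
∫[-3,0] (-2*t**2 + 18*t - 16) dt = -147; the area of that piece is 147.

147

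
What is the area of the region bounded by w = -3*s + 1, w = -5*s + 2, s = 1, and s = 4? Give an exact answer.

12

On [1, 4], (-3*s + 1) - (-5*s + 2) = 2*s - 1 is ≥ 0 throughout, so the area is a single integral of |2*s - 1|.
∫[1,4] (2*s - 1) ds = 12.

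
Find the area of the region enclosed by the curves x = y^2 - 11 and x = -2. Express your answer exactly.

Both boundary curves give x as a function of y, so integrate with respect to y. Setting them equal: y^2 - 9 = 0, i.e. (y - 3)*(y + 3) = 0, so they meet at y = -3, 3.
For y in [-3, 3], x = y^2 - 11 is on the left; area = ∫[-3,3] (-(y^2 - 9)) dy = 36.

36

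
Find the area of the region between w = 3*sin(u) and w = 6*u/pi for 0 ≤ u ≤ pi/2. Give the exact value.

3 - 3*pi/4

On [0, pi/2], (3*sin(u)) - (6*u/pi) = -6*u/pi + 3*sin(u) is ≥ 0 throughout, so the area is a single integral of |-6*u/pi + 3*sin(u)|.
∫[0,pi/2] (-6*u/pi + 3*sin(u)) du = 3 - 3*pi/4.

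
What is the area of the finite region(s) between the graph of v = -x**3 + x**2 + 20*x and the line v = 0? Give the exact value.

2521/12

The curve meets the x-axis where -x**3 + x**2 + 20*x = 0, i.e. -x*(x - 5)*(x + 4) = 0, at x = -4, 0, 5.
On [-4, 0] the curve lies below the axis; ∫[-4,0] (-x**3 + x**2 + 20*x) dx = -224/3, giving area 224/3.
On [0, 5] the curve lies above the axis; ∫[0,5] (-x**3 + x**2 + 20*x) dx = 1625/12, giving area 1625/12.
Total area = 224/3 + 1625/12 = 2521/12.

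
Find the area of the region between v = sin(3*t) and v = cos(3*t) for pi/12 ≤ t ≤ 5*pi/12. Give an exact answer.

On [pi/12, 5*pi/12], (sin(3*t)) - (cos(3*t)) = sin(3*t) - cos(3*t) is ≥ 0 throughout, so the area is a single integral of |sin(3*t) - cos(3*t)|.
∫[pi/12,5*pi/12] (sin(3*t) - cos(3*t)) dt = 2*sqrt(2)/3.

2*sqrt(2)/3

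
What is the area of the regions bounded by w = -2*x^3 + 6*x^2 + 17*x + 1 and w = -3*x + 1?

407/2

Set the curves equal: -2*x^3 + 6*x^2 + 17*x + 1 = -3*x + 1, so -2*x^3 + 6*x^2 + 20*x = 0, which factors as -2*x*(x - 5)*(x + 2) = 0. The curves meet at x = -2, 0, 5.
On [-2, 0], w = -3*x + 1 is on top; that piece has area ∫[-2,0] (-(-2*x^3 + 6*x^2 + 20*x)) dx = 16.
On [0, 5], w = -2*x^3 + 6*x^2 + 17*x + 1 is on top; that piece has area ∫[0,5] (-2*x^3 + 6*x^2 + 20*x) dx = 375/2.
Total enclosed area = 16 + 375/2 = 407/2.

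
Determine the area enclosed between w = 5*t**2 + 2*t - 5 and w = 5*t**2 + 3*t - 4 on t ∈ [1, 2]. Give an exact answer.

On [1, 2], (5*t**2 + 2*t - 5) - (5*t**2 + 3*t - 4) = -t - 1 is ≤ 0 throughout, so the area is a single integral of |-t - 1|.
∫[1,2] (-t - 1) dt = -5/2; the area of that piece is 5/2.

5/2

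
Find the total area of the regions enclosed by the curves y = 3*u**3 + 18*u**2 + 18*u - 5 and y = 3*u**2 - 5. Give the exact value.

37/4

Set the curves equal: 3*u**3 + 18*u**2 + 18*u - 5 = 3*u**2 - 5, so 3*u**3 + 15*u**2 + 18*u = 0, which factors as 3*u*(u + 2)*(u + 3) = 0. The curves meet at u = -3, -2, 0.
On [-3, -2], y = 3*u**3 + 18*u**2 + 18*u - 5 is on top; that piece has area ∫[-3,-2] (3*u**3 + 15*u**2 + 18*u) du = 5/4.
On [-2, 0], y = 3*u**2 - 5 is on top; that piece has area ∫[-2,0] (-(3*u**3 + 15*u**2 + 18*u)) du = 8.
Total enclosed area = 5/4 + 8 = 37/4.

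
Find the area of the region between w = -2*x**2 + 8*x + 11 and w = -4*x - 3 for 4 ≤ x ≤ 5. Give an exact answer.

82/3

On [4, 5], (-2*x**2 + 8*x + 11) - (-4*x - 3) = -2*x**2 + 12*x + 14 is ≥ 0 throughout, so the area is a single integral of |-2*x**2 + 12*x + 14|.
∫[4,5] (-2*x**2 + 12*x + 14) dx = 82/3.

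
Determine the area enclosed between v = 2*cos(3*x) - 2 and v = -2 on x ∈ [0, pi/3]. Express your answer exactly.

The difference (2*cos(3*x) - 2) - (-2) = 2*cos(3*x) changes sign at x = pi/6 inside [0, pi/3], so split the integral there.
∫[0,pi/6] (2*cos(3*x)) dx = 2/3.
∫[pi/6,pi/3] (2*cos(3*x)) dx = -2/3; the area of that piece is 2/3.
Total area = 2/3 + 2/3 = 4/3.

4/3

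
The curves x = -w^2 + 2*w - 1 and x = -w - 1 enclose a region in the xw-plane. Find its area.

Both boundary curves give x as a function of w, so integrate with respect to w. Setting them equal: -w^2 + 3*w = 0, i.e. -w*(w - 3) = 0, so they meet at w = 0, 3.
For w in [0, 3], x = -w^2 + 2*w - 1 is on the right; area = ∫[0,3] (-w^2 + 3*w) dw = 9/2.

9/2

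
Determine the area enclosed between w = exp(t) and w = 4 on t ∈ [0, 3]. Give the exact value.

The difference (exp(t)) - (4) = exp(t) - 4 changes sign at t = log(4) inside [0, 3], so split the integral there.
∫[0,log(4)] (exp(t) - 4) dt = 3 - log(256); the area of that piece is -3 + log(256).
∫[log(4),3] (exp(t) - 4) dt = -16 + 8*log(2) + exp(3).
Total area = (-3 + log(256)) + (-16 + 8*log(2) + exp(3)) = -19 + 16*log(2) + exp(3).

-19 + 16*log(2) + exp(3)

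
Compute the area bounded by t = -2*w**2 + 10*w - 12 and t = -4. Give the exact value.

Both boundary curves give t as a function of w, so integrate with respect to w. Setting them equal: -2*w**2 + 10*w - 8 = 0, i.e. -2*(w - 4)*(w - 1) = 0, so they meet at w = 1, 4.
For w in [1, 4], t = -2*w**2 + 10*w - 12 is on the right; area = ∫[1,4] (-2*w**2 + 10*w - 8) dw = 9.

9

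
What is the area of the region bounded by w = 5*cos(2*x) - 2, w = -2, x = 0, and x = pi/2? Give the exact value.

The difference (5*cos(2*x) - 2) - (-2) = 5*cos(2*x) changes sign at x = pi/4 inside [0, pi/2], so split the integral there.
∫[0,pi/4] (5*cos(2*x)) dx = 5/2.
∫[pi/4,pi/2] (5*cos(2*x)) dx = -5/2; the area of that piece is 5/2.
Total area = 5/2 + 5/2 = 5.

5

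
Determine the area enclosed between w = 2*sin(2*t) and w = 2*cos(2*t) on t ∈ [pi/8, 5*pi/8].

On [pi/8, 5*pi/8], (2*sin(2*t)) - (2*cos(2*t)) = 2*sin(2*t) - 2*cos(2*t) is ≥ 0 throughout, so the area is a single integral of |2*sin(2*t) - 2*cos(2*t)|.
∫[pi/8,5*pi/8] (2*sin(2*t) - 2*cos(2*t)) dt = 2*sqrt(2).

2*sqrt(2)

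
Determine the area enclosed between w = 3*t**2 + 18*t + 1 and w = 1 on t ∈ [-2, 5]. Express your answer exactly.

378

The difference (3*t**2 + 18*t + 1) - (1) = 3*t**2 + 18*t changes sign at t = 0 inside [-2, 5], so split the integral there.
∫[-2,0] (3*t**2 + 18*t) dt = -28; the area of that piece is 28.
∫[0,5] (3*t**2 + 18*t) dt = 350.
Total area = 28 + 350 = 378.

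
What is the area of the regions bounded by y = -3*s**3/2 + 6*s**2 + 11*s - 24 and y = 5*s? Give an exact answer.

Set the curves equal: -3*s**3/2 + 6*s**2 + 11*s - 24 = 5*s, so -3*s**3/2 + 6*s**2 + 6*s - 24 = 0, which factors as -3*(s - 4)*(s - 2)*(s + 2)/2 = 0. The curves meet at s = -2, 2, 4.
On [-2, 2], y = 5*s is on top; that piece has area ∫[-2,2] (-(-3*s**3/2 + 6*s**2 + 6*s - 24)) ds = 64.
On [2, 4], y = -3*s**3/2 + 6*s**2 + 11*s - 24 is on top; that piece has area ∫[2,4] (-3*s**3/2 + 6*s**2 + 6*s - 24) ds = 10.
Total enclosed area = 64 + 10 = 74.

74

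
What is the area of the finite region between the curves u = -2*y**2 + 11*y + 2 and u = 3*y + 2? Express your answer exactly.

Both boundary curves give u as a function of y, so integrate with respect to y. Setting them equal: -2*y**2 + 8*y = 0, i.e. -2*y*(y - 4) = 0, so they meet at y = 0, 4.
For y in [0, 4], u = -2*y**2 + 11*y + 2 is on the right; area = ∫[0,4] (-2*y**2 + 8*y) dy = 64/3.

64/3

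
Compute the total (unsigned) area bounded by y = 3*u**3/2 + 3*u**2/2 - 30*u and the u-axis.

The curve meets the u-axis where 3*u**3/2 + 3*u**2/2 - 30*u = 0, i.e. 3*u*(u - 4)*(u + 5)/2 = 0, at u = -5, 0, 4.
On [-5, 0] the curve lies above the axis; ∫[-5,0] (3*u**3/2 + 3*u**2/2 - 30*u) du = 1625/8, giving area 1625/8.
On [0, 4] the curve lies below the axis; ∫[0,4] (3*u**3/2 + 3*u**2/2 - 30*u) du = -112, giving area 112.
Total area = 1625/8 + 112 = 2521/8.

2521/8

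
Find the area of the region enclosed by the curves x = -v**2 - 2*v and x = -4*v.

Both boundary curves give x as a function of v, so integrate with respect to v. Setting them equal: -v**2 + 2*v = 0, i.e. -v*(v - 2) = 0, so they meet at v = 0, 2.
For v in [0, 2], x = -v**2 - 2*v is on the right; area = ∫[0,2] (-v**2 + 2*v) dv = 4/3.

4/3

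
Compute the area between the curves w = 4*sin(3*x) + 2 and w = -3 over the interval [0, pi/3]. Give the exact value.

On [0, pi/3], (4*sin(3*x) + 2) - (-3) = 4*sin(3*x) + 5 is ≥ 0 throughout, so the area is a single integral of |4*sin(3*x) + 5|.
∫[0,pi/3] (4*sin(3*x) + 5) dx = 8/3 + 5*pi/3.

8/3 + 5*pi/3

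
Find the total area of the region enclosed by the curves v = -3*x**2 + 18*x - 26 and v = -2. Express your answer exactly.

4

Set the curves equal: -3*x**2 + 18*x - 26 = -2, so -3*x**2 + 18*x - 24 = 0, which factors as -3*(x - 4)*(x - 2) = 0. The curves meet at x = 2, 4.
On [2, 4], v = -3*x**2 + 18*x - 26 is on top; that piece has area ∫[2,4] (-3*x**2 + 18*x - 24) dx = 4.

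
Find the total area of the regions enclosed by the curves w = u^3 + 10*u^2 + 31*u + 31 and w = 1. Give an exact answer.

37/12

Set the curves equal: u^3 + 10*u^2 + 31*u + 31 = 1, so u^3 + 10*u^2 + 31*u + 30 = 0, which factors as (u + 2)*(u + 3)*(u + 5) = 0. The curves meet at u = -5, -3, -2.
On [-5, -3], w = u^3 + 10*u^2 + 31*u + 31 is on top; that piece has area ∫[-5,-3] (u^3 + 10*u^2 + 31*u + 30) du = 8/3.
On [-3, -2], w = 1 is on top; that piece has area ∫[-3,-2] (-(u^3 + 10*u^2 + 31*u + 30)) du = 5/12.
Total enclosed area = 8/3 + 5/12 = 37/12.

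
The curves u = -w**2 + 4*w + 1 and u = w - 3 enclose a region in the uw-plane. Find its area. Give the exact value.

125/6

Both boundary curves give u as a function of w, so integrate with respect to w. Setting them equal: -w**2 + 3*w + 4 = 0, i.e. -(w - 4)*(w + 1) = 0, so they meet at w = -1, 4.
For w in [-1, 4], u = -w**2 + 4*w + 1 is on the right; area = ∫[-1,4] (-w**2 + 3*w + 4) dw = 125/6.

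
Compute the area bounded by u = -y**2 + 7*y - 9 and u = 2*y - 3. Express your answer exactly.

Both boundary curves give u as a function of y, so integrate with respect to y. Setting them equal: -y**2 + 5*y - 6 = 0, i.e. -(y - 3)*(y - 2) = 0, so they meet at y = 2, 3.
For y in [2, 3], u = -y**2 + 7*y - 9 is on the right; area = ∫[2,3] (-y**2 + 5*y - 6) dy = 1/6.

1/6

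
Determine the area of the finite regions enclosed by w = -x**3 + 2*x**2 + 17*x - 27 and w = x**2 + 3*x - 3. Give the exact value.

Set the curves equal: -x**3 + 2*x**2 + 17*x - 27 = x**2 + 3*x - 3, so -x**3 + x**2 + 14*x - 24 = 0, which factors as -(x - 3)*(x - 2)*(x + 4) = 0. The curves meet at x = -4, 2, 3.
On [-4, 2], w = x**2 + 3*x - 3 is on top; that piece has area ∫[-4,2] (-(-x**3 + x**2 + 14*x - 24)) dx = 144.
On [2, 3], w = -x**3 + 2*x**2 + 17*x - 27 is on top; that piece has area ∫[2,3] (-x**3 + x**2 + 14*x - 24) dx = 13/12.
Total enclosed area = 144 + 13/12 = 1741/12.

1741/12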